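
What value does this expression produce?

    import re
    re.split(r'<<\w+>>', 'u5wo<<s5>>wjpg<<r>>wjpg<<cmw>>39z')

Each match becomes a cut point; 4 segments remain.

['u5wo', 'wjpg', 'wjpg', '39z']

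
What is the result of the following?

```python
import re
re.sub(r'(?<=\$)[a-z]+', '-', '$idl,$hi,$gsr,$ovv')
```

The `(?=…)`/`(?<=…)` assertion just peeks at neighbouring text; it doesn't advance the match position.
Matches: at [1:4] → 'idl'; at [6:8] → 'hi'; at [10:13] → 'gsr'; at [15:18] → 'ovv'.
`sub` substitutes '-' at each match site.

'$-,$-,$-,$-'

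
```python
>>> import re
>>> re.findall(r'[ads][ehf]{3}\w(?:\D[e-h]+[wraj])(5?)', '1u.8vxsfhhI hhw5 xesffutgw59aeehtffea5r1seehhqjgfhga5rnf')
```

['5', '5']

The pattern matches one of [ads], then exactly 3 of one of [ehf], then a word character; then a non-digit, then one or more of a character in [e-h], then one of [wraj] (non-capturing group); then optionally a literal '5' (captured).
Scanning left to right: at [6:16] match 'sfhhI hhw5', group 1 = '5'; at [28:38] match 'aeehtffea5', group 1 = '5'.
With a single group, `findall` returns only what that group captured — 2 items.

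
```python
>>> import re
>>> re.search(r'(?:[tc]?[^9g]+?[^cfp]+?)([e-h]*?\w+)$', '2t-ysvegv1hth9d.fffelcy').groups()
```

The pattern matches optionally one of [tc], then one or more of any character except [9g] (lazy), then one or more of any character except [cfp] (lazy) (non-capturing group); then zero or more of a character in [e-h] (lazy), then one or more of a word character (captured); then anchored at the end.
Unlike `match`, `search` isn't anchored — it looks for the pattern anywhere in the string.
The match spans [0:23] → '2t-ysvegv1hth9d.fffelcy'.
Captured: group 1 = 'fffelcy'.

('fffelcy',)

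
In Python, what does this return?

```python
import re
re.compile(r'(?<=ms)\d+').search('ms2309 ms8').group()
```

'2309'

Lookahead/lookbehind check context without consuming it, so the matched span excludes the asserted characters.
`search` walks the string left to right and returns the first match it finds.
The match spans [2:6] → '2309'.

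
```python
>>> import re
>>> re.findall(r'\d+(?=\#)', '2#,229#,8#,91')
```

['2', '229', '8']

The `(?=…)`/`(?<=…)` assertion just peeks at neighbouring text; it doesn't advance the match position.
Scanning left to right: at [0:1] → '2'; at [3:6] → '229'; at [8:9] → '8'.
With no groups in the pattern, `findall` gives back each whole match — 3 here.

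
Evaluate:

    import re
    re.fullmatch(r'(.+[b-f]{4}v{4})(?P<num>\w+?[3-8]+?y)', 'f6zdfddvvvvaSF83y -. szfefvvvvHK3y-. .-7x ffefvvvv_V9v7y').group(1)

'f6zdfddvvvvaSF83y -. szfefvvvvHK3y-. .-7x ffefvvvv'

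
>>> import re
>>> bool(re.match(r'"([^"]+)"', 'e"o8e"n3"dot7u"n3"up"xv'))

`re.match` won't scan ahead — the pattern has to work from the very first character.
Here the string doesn't start with a match, so the call returns None, and `bool(None)` is False.

False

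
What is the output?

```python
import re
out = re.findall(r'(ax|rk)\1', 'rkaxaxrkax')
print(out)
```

A backreference is literal: `\1` must see the identical characters the first group matched.
With a single group, `findall` returns only what that group captured — 1 item.

['ax']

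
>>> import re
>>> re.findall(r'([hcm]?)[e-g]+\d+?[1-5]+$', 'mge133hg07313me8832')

The pattern matches optionally one of [hcm] (captured); then one or more of a character in [e-g]; then one or more of a digit (lazy), then one or more of a character in [1-5]; then anchored at the end.
Scanning left to right: at [13:19] match 'me8832', group 1 = 'm'.
One capturing group, so `findall` returns just the captured substring from the one match — 1 in all.

['m']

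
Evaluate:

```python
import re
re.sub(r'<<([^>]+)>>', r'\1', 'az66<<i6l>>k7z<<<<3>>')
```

'az66i6lk7z<<3'

The replacement refers to a captured group, so each match is rewritten using its own captured text.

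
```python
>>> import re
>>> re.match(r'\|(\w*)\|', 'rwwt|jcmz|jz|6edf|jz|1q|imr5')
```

None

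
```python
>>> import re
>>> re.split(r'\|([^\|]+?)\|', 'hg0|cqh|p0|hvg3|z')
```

['hg0', 'cqh', 'p0', 'hvg3', 'z']

With a capturing group present, the delimiter's captured portion is kept in the result list.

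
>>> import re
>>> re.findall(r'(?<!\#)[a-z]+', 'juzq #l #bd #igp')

A negative assertion filters positions out without eating any characters.
No capturing groups, so `findall` returns the 3 full match strings.

['juzq', 'd', 'gp']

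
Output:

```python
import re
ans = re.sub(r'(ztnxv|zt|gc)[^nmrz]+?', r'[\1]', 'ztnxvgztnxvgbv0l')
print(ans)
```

[ztnxv][ztnxv]bv0l

Each match is replaced using the text its own group 1 captured.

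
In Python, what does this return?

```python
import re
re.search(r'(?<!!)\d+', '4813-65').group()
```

'4813'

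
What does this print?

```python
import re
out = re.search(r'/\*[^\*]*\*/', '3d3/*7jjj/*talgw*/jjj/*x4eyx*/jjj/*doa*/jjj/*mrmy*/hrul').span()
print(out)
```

The match spans [9:18] → '/*talgw*/'.

(9, 18)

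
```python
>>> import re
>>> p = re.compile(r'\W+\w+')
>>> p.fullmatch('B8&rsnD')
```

None

This matches one or more of a non-word character; then one or more of a word character.
For `fullmatch`, every character of the input must be accounted for by the pattern.
Here the string isn't matched end-to-end, so the call returns None.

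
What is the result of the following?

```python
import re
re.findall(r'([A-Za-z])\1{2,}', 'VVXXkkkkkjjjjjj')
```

['k', 'j']

After group 1 captures some text, `\1` only succeeds where that same text appears again.
Because there's exactly one group, `findall` drops the full match and keeps group 1 from each hit.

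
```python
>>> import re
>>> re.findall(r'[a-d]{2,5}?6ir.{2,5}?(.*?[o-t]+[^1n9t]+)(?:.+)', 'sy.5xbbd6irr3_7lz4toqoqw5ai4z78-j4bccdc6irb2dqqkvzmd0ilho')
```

['_7lz4toqoqw5ai4z78-j4bccdc6irb2dqqkvzmd0ilh']

With the lazy modifier that quantifier settles for the fewest repetitions that let the rest of the pattern succeed (the atoms after it are unaffected and can still be greedy).
`findall` collects group 1 from the one match (1 total).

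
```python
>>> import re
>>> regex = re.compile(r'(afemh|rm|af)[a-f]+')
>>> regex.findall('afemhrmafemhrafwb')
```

['af', 'rm']

Scanning left to right: at [0:3] match 'afe', group 1 = 'af'; at [5:10] match 'rmafe', group 1 = 'rm'.
Because there's exactly one group, `findall` drops the full match and keeps group 1 from each hit.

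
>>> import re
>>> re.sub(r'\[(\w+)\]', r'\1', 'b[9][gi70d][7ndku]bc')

'b9gi70d7ndkubc'

Each match is replaced using the text its own group 1 captured.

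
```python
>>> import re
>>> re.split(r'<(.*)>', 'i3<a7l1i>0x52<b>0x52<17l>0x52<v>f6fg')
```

Matches to split on: at [2:32] → '<a7l1i>0x52<b>0x52<17l>0x52<v>'.
Because the pattern has a capturing group, `split` also inserts each captured text between the pieces.

['i3', 'a7l1i>0x52<b>0x52<17l>0x52<v', 'f6fg']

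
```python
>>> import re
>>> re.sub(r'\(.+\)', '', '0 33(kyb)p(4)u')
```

'0 33u'

Matches: at [4:13] → '(kyb)p(4)'.
Every occurrence is swapped for ''.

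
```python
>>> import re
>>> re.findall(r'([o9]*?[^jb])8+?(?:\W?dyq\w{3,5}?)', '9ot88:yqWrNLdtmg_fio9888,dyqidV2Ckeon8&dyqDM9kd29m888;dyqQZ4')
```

['o9', 'on', '9m']

The pattern matches zero or more of one of [o9] (lazy), then any character except [jb] (captured); then one or more of a literal '8' (lazy); then optionally a non-word character, then the literal 'dyq', then 3 to 5 of a word character (lazy) (non-capturing group).
Matches: at [19:31] match 'o9888,dyqidV', group 1 = 'o9'; at [35:45] match 'on8&dyqDM9', group 1 = 'on'; at [48:60] match '9m888;dyqQZ4', group 1 = '9m'.
Because there's exactly one group, `findall` drops the full match and keeps group 1 from each hit.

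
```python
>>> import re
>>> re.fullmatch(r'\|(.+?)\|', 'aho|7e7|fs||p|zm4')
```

None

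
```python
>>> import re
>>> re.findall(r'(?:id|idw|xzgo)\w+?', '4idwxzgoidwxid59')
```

The regex engine tests alternatives in the order written; an earlier branch that matches wins even if a later one would match more.
No capturing groups, so `findall` returns the 3 full match strings.

['idw', 'xzgoi', 'id5']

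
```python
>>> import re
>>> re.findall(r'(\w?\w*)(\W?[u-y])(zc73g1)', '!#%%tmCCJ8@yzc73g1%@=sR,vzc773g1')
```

[('tmCCJ8', '@y', 'zc73g1')]

Pattern: optionally a word character, then zero or more of a word character (captured); then optionally a non-word character, then a character in [u-y] (captured); then the literal 'zc7', then the literal '3g1' (captured).
Matches: at [4:18] match 'tmCCJ8@yzc73g1', groups = ('tmCCJ8', '@y', 'zc73g1').
With 3 capturing groups, `findall` returns a 3-tuple per match.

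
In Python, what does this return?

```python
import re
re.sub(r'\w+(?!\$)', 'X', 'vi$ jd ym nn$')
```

'Xi$ X X Xn$'

The negative lookaround is zero-width — it rules out positions where the adjacent text would match, without consuming anything.
Matches: at [0:1] → 'v'; at [4:6] → 'jd'; at [7:9] → 'ym'; at [10:11] → 'n'.
Every occurrence is swapped for 'X'.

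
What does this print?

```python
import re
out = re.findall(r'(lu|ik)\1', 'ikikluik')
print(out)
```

['ik']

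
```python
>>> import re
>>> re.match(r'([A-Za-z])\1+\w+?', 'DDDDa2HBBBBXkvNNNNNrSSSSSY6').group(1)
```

The match spans [0:5] → 'DDDDa'.
Captured: group 1 = 'D'.

'D'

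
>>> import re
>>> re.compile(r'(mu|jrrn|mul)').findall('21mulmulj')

Alternation isn't longest-match — the leftmost alternative that fits at this position is chosen.
Walking the string: at [2:4] match 'mu', group 1 = 'mu'; at [5:7] match 'mu', group 1 = 'mu'.
Because there's exactly one group, `findall` drops the full match and keeps group 1 from each hit.

['mu', 'mu']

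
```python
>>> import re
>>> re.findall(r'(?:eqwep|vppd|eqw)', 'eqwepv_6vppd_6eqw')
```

The regex engine tests alternatives in the order written; an earlier branch that matches wins even if a later one would match more.
With no groups in the pattern, `findall` gives back each whole match — 3 here.

['eqwep', 'vppd', 'eqw']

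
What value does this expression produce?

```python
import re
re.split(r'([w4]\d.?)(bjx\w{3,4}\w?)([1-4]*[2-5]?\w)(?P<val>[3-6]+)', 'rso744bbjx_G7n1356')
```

['rso7', '44b', 'bjx_G7n1', '35', '6', '']

With a capturing group present, the delimiter's captured portion is kept in the result list.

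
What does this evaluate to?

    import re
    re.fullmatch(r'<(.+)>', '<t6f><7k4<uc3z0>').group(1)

The match spans [0:16] → '<t6f><7k4<uc3z0>'.
Captured: group 1 = 't6f><7k4<uc3z0'.

't6f><7k4<uc3z0'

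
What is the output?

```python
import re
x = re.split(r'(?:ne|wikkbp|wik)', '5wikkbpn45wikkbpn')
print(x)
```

Branches in `(...|...)` are attempted left-to-right; the first branch that allows the whole pattern to succeed is taken.
Matches to split on: at [1:7] → 'wikkbp'; at [10:16] → 'wikkbp'.
`split` removes every match and returns the 3 fragments in between.

['5', 'n45', 'n']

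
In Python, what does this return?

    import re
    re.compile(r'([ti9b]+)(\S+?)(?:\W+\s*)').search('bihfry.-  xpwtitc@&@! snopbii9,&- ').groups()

('bi', 'hfry')

The match spans [0:10] → 'bihfry.-  '.
Captured: group 1 = 'bi', group 2 = 'hfry'.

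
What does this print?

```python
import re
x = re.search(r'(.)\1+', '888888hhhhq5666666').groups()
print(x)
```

The match spans [0:6] → '888888'.
Captured: group 1 = '8'.

('8',)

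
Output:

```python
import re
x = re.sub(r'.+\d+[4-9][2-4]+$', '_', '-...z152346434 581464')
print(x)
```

_

The pattern matches one or more of any character, then one or more of a digit; then a character in [4-9], then one or more of a character in [2-4]; then anchored at the end.
Matches: at [0:21] → '-...z152346434 581464'.
Each match is replaced by '_'.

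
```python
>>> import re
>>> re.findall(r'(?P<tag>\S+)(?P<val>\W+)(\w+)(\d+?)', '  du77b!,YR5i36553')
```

Multiple groups make `findall` return tuples — one 4-tuple for the one match.

[('du77b!', ',', 'YR5i3655', '3')]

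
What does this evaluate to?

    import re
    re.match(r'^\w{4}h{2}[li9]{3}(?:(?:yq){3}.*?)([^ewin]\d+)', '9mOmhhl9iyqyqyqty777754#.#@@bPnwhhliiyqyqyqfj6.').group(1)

This matches anchored at the start of the string; then exactly 4 of a word character, then exactly 2 of the literal 'h', then exactly 3 of one of [li9]; then the literal 'yq' repeated 3 times, then zero or more of any character (lazy) (non-capturing group); then any character except [ewin], then one or more of a digit (captured).
The `?` after the quantifier makes it lazy — it takes as little as possible before letting the rest of the pattern try.
`match` is anchored at position 0; if the pattern doesn't fit there, it returns None.
The match spans [0:23] → '9mOmhhl9iyqyqyqty777754'.
Captured: group 1 = 'y777754'.

'y777754'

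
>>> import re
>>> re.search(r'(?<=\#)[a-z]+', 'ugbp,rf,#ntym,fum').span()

(9, 13)

Lookahead/lookbehind check context without consuming it, so the matched span excludes the asserted characters.
The match spans [9:13] → 'ntym'.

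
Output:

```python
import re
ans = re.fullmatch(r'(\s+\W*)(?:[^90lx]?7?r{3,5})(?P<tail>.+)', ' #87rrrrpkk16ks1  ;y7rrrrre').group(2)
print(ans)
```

pkk16ks1  ;y7rrrrre

The pattern matches one or more of whitespace, then zero or more of a non-word character (captured); then optionally any character except [90lx], then optionally the literal '7', then 3 to 5 of the literal 'r' (non-capturing group); then one or more of any character (captured as 'tail').
`fullmatch` succeeds only if the pattern covers the string from start to end.
The match spans [0:27] → ' #87rrrrpkk16ks1  ;y7rrrrre'.
Captured: group 1 = ' #', group 2 = 'pkk16ks1  ;y7rrrrre'.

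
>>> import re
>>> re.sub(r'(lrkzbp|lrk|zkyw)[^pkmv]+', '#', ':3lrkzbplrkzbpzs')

':3#kzbpzs'

The regex engine tests alternatives in the order written; an earlier branch that matches wins even if a later one would match more.
Matches: at [2:10] → 'lrkzbplr'.
Every occurrence is swapped for '#'.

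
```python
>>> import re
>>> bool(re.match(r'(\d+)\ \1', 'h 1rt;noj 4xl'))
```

False

`re.match` won't scan ahead — the pattern has to work from the very first character.
Here the string doesn't start with a match, so the call returns None, and `bool(None)` is False.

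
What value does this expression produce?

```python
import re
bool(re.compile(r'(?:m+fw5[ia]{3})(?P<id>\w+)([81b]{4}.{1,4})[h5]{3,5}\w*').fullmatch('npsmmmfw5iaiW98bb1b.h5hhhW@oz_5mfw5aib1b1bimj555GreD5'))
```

False

This matches one or more of a literal 'm', then the literal 'fw5', then exactly 3 of one of [ia] (non-capturing group); then one or more of a word character (captured as 'id'); then exactly 4 of one of [81b], then 1 to 4 of any character (captured); then 3 to 5 of one of [h5], then zero or more of a word character.
`fullmatch` succeeds only if the pattern covers the string from start to end.
Here the string isn't matched end-to-end, so the call returns None, and `bool(None)` is False.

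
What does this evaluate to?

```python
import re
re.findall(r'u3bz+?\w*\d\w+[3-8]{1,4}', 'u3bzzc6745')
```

['u3bzzc6745']

The pattern matches the literal 'u3b', then one or more of the literal 'z' (lazy); then zero or more of a word character, then a digit; then one or more of a word character, then 1 to 4 of a character in [3-8].
Matches: at [0:10] → 'u3bzzc6745'.
With no groups in the pattern, `findall` gives back each whole match — 1 here.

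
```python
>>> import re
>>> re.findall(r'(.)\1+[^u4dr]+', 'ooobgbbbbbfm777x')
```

['o']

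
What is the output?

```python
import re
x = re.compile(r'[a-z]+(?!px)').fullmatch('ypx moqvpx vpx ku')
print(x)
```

`re.fullmatch` is like wrapping the pattern in `^…$` (in single-line mode).
Here there's no way to consume every character, so the call returns None.

None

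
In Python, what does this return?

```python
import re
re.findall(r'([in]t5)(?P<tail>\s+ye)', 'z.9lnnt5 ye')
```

[('nt5', ' ye')]

This matches one of [in], then the literal 't5' (captured); then one or more of whitespace, then the literal 'ye' (captured as 'tail').
Scanning left to right: at [5:11] match 'nt5 ye', groups = ('nt5', ' ye').
Multiple groups make `findall` return tuples — one 2-tuple for the one match.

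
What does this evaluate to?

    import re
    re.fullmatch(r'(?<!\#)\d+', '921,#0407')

Because the assertion is negative and zero-width, positions next to the forbidden text are skipped.
`fullmatch` succeeds only if the pattern covers the string from start to end.
Here the pattern can't cover the whole string, so the call returns None.

None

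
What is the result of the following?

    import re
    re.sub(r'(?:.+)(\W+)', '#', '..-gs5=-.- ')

'#'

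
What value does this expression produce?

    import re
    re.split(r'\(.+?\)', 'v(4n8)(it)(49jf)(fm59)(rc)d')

Because the quantifier is non-greedy, it stops expanding at the earliest point where the rest of the pattern can succeed.
Matches to split on: at [1:6] → '(4n8)'; at [6:10] → '(it)'; at [10:16] → '(49jf)'; at [16:22] → '(fm59)'; at [22:26] → '(rc)'.
Splitting on the pattern gives 6 pieces.

['v', '', '', '', '', 'd']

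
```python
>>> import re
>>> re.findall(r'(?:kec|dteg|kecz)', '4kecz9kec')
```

['kec', 'kec']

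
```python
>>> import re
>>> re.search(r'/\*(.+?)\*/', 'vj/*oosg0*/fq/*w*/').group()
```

'/*oosg0*/'

Unlike `match`, `search` isn't anchored — it looks for the pattern anywhere in the string.
The match spans [2:11] → '/*oosg0*/'.
Captured: group 1 = 'oosg0'.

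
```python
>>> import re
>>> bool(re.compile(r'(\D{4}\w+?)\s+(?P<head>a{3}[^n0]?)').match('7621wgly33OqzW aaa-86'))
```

`match` is anchored at position 0; if the pattern doesn't fit there, it returns None.
Here position 0 doesn't satisfy it, so the call returns None, and `bool(None)` is False.

False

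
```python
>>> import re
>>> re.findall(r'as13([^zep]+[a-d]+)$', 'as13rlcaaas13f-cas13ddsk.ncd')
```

['rlcaaas13f-cas13ddsk.ncd']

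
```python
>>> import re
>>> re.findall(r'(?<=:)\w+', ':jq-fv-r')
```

Because the assertion is zero-width, the text it checks is not consumed and won't appear in the result.
Since nothing is captured, `findall` lists the 1 matched substring directly.

['jq']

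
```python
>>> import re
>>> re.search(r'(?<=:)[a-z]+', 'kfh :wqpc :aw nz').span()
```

(5, 9)

Because the assertion is zero-width, the text it checks is not consumed and won't appear in the result.
`re.search` scans for the first position where the pattern succeeds.
The match spans [5:9] → 'wqpc'.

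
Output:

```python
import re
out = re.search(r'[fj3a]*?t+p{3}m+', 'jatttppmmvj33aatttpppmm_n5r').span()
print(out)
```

Pattern: zero or more of one of [fj3a] (lazy), then one or more of a literal 't', then exactly 3 of a literal 'p'; then one or more of a literal 'm'.
Unlike `match`, `search` isn't anchored — it looks for the pattern anywhere in the string.
The match spans [10:23] → 'j33aatttpppmm'.

(10, 23)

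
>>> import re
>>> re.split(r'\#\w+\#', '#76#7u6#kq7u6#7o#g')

Matches to split on: at [0:4] → '#76#'; at [7:14] → '#kq7u6#'.
The string is cut at each match, leaving 3 pieces.

['', '7u6', '7o#g']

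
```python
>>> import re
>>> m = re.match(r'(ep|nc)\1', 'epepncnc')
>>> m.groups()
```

('ep',)

After group 1 captures some text, `\1` only succeeds where that same text appears again.
`match` is anchored at position 0; if the pattern doesn't fit there, it returns None.
The match spans [0:4] → 'epep'.
Captured: group 1 = 'ep'.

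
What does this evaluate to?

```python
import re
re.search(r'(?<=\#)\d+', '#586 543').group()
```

'586'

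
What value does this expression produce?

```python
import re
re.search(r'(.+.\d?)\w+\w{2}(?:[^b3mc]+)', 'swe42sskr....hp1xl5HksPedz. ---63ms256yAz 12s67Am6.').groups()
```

This matches one or more of any character, then any character, then optionally a digit (captured); then one or more of a word character, then exactly 2 of a word character; then one or more of any character except [b3mc] (non-capturing group).
`search` walks the string left to right and returns the first match it finds.
The match spans [0:51] → 'swe42sskr....hp1xl5HksPedz. ---63ms256yAz 12s67Am6.'.
Captured: group 1 = 'swe42sskr....hp1xl5HksPedz. ---63ms256yAz 12s67'.

('swe42sskr....hp1xl5HksPedz. ---63ms256yAz 12s67',)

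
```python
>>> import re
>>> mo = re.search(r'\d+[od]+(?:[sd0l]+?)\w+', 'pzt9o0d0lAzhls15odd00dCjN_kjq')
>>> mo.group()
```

The match spans [3:29] → '9o0d0lAzhls15odd00dCjN_kjq'.

'9o0d0lAzhls15odd00dCjN_kjq'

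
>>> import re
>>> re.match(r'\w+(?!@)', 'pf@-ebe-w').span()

(0, 1)

`match` is anchored at position 0; if the pattern doesn't fit there, it returns None.
The match spans [0:1] → 'p'.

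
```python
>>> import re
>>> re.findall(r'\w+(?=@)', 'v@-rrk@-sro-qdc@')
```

Lookahead/lookbehind check context without consuming it, so the matched span excludes the asserted characters.
With no groups in the pattern, `findall` gives back each whole match — 3 here.

['v', 'rrk', 'qdc']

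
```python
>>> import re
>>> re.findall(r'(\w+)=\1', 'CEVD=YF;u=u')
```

['u']

`\1` has to match the exact text group 1 already captured.
Matches: at [8:11] match 'u=u', group 1 = 'u'.
With a single group, `findall` returns only what that group captured — 1 item.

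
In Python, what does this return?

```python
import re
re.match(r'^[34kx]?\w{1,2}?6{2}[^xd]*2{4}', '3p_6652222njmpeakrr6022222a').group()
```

'3p_6652222njmpeakrr6022222'

The pattern matches anchored at the start of the string; then optionally one of [34kx], then 1 to 2 of a word character (lazy); then exactly 2 of a literal '6', then zero or more of any character except [xd], then exactly 4 of a literal '2'.
With `match`, the pattern is implicitly anchored at the beginning.
The match spans [0:26] → '3p_6652222njmpeakrr6022222'.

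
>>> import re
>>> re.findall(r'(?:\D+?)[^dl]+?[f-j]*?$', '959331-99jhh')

Pattern: one or more of a non-digit (lazy) (non-capturing group); then one or more of any character except [dl] (lazy); then zero or more of a character in [f-j] (lazy); then anchored at the end.
Scanning left to right: at [6:12] → '-99jhh'.
With no groups in the pattern, `findall` gives back each whole match — 1 here.

['-99jhh']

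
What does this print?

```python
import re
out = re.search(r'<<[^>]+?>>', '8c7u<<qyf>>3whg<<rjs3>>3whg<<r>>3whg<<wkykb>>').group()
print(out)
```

<<qyf>>

The match spans [4:11] → '<<qyf>>'.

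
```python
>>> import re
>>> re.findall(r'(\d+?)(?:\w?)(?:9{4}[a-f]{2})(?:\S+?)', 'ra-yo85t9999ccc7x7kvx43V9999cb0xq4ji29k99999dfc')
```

The pattern matches one or more of a digit (lazy) (captured); then optionally a word character (non-capturing group); then exactly 4 of the literal '9', then exactly 2 of a character in [a-f] (non-capturing group); then one or more of a non-whitespace character (lazy) (non-capturing group).
`findall` collects group 1 from each match (3 total).

['85', '43', '9']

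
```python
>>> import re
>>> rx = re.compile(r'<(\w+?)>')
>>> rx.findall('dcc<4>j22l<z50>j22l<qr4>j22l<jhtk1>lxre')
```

Because there's exactly one group, `findall` drops the full match and keeps group 1 from each hit.

['4', 'z50', 'qr4', 'jhtk1']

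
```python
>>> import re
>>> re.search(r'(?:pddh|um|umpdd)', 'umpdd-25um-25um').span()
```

(0, 2)

`|` is ordered: at each position the engine commits to the first alternative that works.
Unlike `match`, `search` isn't anchored — it looks for the pattern anywhere in the string.
The match spans [0:2] → 'um'.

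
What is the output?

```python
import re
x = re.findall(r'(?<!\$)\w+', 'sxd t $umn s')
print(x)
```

A negative assertion filters positions out without eating any characters.
Walking the string: at [0:3] → 'sxd'; at [4:5] → 't'; at [8:10] → 'mn'; at [11:12] → 's'.
Since nothing is captured, `findall` lists the 4 matched substrings directly.

['sxd', 't', 'mn', 's']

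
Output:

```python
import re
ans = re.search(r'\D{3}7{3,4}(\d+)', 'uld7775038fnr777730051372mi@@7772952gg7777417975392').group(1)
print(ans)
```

This matches exactly 3 of a non-digit, then 3 to 4 of the literal '7'; then one or more of a digit (captured).
`re.search` tries every starting position until one works.
The match spans [0:10] → 'uld7775038'.
Captured: group 1 = '5038'.

5038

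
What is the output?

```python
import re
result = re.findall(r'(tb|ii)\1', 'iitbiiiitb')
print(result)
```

['ii']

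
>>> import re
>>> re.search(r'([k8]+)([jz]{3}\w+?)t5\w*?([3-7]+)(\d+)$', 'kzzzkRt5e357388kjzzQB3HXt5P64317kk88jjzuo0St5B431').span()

(0, 49)

The pattern matches one or more of one of [k8] (captured); then exactly 3 of one of [jz], then one or more of a word character (lazy) (captured); then the literal 't5', then zero or more of a word character (lazy); then one or more of a character in [3-7] (captured); then one or more of a digit (captured); then anchored at the end.
`re.search` tries every starting position until one works.
The match spans [0:49] → 'kzzzkRt5e357388kjzzQB3HXt5P64317kk88jjzuo0St5B431'.
Captured: group 1 = 'k', group 2 = 'zzzkR', group 3 = '43', group 4 = '1'.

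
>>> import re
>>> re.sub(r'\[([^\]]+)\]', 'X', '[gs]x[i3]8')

Matches: at [0:4] → '[gs]'; at [5:9] → '[i3]'.
Every occurrence is swapped for 'X'.

'XxX8'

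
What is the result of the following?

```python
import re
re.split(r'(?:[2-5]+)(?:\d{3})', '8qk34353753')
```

The pattern matches one or more of a character in [2-5] (non-capturing group); then exactly 3 of a digit (non-capturing group).
Matches to split on: at [3:11] → '34353753'.
The string is cut at each match, leaving 2 pieces.

['8qk', '']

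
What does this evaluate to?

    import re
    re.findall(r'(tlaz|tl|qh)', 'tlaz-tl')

['tlaz', 'tl']

Branches in `(...|...)` are attempted left-to-right; the first branch that allows the whole pattern to succeed is taken.
One capturing group, so `findall` returns just the captured substring from each match — 2 in all.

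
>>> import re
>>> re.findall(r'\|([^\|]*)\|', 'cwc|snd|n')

['snd']

One capturing group, so `findall` returns just the captured substring from the one match — 1 in all.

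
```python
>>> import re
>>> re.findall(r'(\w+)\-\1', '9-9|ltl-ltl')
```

A backreference is literal: `\1` must see the identical characters the first group matched.
Walking the string: at [0:3] match '9-9', group 1 = '9'; at [4:11] match 'ltl-ltl', group 1 = 'ltl'.
With a single group, `findall` returns only what that group captured — 2 items.

['9', 'ltl']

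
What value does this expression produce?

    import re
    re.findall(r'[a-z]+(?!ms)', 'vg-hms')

['vg', 'hms']

The negative lookahead/lookbehind blocks any match where the forbidden context is present.
No capturing groups, so `findall` returns the 2 full match strings.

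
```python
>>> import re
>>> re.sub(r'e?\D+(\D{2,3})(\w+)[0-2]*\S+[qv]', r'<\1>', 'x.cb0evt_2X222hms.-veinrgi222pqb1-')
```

The pattern matches optionally a literal 'e', then one or more of a non-digit; then 2 to 3 of a non-digit (captured); then one or more of a word character (captured); then zero or more of a character in [0-2]; then one or more of a non-whitespace character, then one of [qv].
Matches: at [0:31] → 'x.cb0evt_2X222hms.-veinrgi222pq'.
`\1` in the replacement pulls in group 1's text for each match.

'<cb>b1-'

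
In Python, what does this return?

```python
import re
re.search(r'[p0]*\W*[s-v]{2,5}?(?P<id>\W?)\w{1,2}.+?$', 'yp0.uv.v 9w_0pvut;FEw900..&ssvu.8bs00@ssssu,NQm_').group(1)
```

The pattern matches zero or more of one of [p0], then zero or more of a non-word character, then 2 to 5 of a character in [s-v] (lazy); then optionally a non-word character (captured as 'id'); then 1 to 2 of a word character, then one or more of any character (lazy); then anchored at the end.
Unlike `match`, `search` isn't anchored — it looks for the pattern anywhere in the string.
The match spans [1:48] → 'p0.uv.v 9w_0pvut;FEw900..&ssvu.8bs00@ssssu,NQm_'.
Captured: group 1 = '.'.

'.'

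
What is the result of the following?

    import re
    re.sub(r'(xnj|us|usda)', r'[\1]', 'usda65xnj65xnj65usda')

'[us]da65[xnj]65[xnj]65[us]da'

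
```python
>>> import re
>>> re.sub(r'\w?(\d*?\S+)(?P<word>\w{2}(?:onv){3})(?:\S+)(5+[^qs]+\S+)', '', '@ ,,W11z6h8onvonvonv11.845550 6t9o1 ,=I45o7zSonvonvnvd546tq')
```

Pattern: optionally a word character; then zero or more of a digit (lazy), then one or more of a non-whitespace character (captured); then exactly 2 of a word character, then the literal 'onv' repeated 3 times (captured as 'word'); then one or more of a non-whitespace character (non-capturing group); then one or more of a literal '5', then one or more of any character except [qs], then one or more of a non-whitespace character (captured).
Matches: at [2:59] → ',,W11z6h8onvonvonv11.845550 6t9o1 ,=I45o7zSonvonvnvd546tq'.
Every occurrence is swapped for ''.

'@ '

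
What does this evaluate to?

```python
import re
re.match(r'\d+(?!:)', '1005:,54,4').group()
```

With `match`, the pattern is implicitly anchored at the beginning.
The match spans [0:3] → '100'.

'100'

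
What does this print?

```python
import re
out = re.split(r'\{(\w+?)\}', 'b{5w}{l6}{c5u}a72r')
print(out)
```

['b', '5w', '', 'l6', '', 'c5u', 'a72r']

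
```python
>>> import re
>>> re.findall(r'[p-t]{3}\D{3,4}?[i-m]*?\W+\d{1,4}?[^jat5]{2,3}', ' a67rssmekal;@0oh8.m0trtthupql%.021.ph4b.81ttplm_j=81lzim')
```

['rssmekal;@0oh8', 'rtthupql%.021.', 'ttplm_j=81lz']

A non-greedy quantifier consumes as few characters as it can — just enough that the remainder of the pattern still matches from where it stops; whatever follows it matches normally.
With no groups in the pattern, `findall` gives back each whole match — 3 here.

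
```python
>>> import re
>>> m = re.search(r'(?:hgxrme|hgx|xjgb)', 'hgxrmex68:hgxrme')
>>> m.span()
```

(0, 6)

Branches in `(...|...)` are attempted left-to-right; the first branch that allows the whole pattern to succeed is taken.
Unlike `match`, `search` isn't anchored — it looks for the pattern anywhere in the string.
The match spans [0:6] → 'hgxrme'.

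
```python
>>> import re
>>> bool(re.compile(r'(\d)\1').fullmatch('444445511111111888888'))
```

For `fullmatch`, every character of the input must be accounted for by the pattern.
Here there's no way to consume every character, so the call returns None, and `bool(None)` is False.

False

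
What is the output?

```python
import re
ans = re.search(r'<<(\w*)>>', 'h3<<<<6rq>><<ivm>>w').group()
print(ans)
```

The match spans [4:11] → '<<6rq>>'.

<<6rq>>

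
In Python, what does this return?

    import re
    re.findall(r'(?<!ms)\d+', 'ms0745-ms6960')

['745', '960']

A negative assertion filters positions out without eating any characters.
Scanning left to right: at [3:6] → '745'; at [10:13] → '960'.
`findall` yields the raw match text (2 of them) because the pattern has no groups.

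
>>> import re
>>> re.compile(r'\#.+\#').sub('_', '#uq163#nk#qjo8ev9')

'_qjo8ev9'

Matches: at [0:10] → '#uq163#nk#'.
`sub` substitutes '_' at each match site.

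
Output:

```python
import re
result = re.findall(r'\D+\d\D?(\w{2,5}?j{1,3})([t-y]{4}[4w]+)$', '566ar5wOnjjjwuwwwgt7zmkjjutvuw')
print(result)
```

[('mkjj', 'utvuw')]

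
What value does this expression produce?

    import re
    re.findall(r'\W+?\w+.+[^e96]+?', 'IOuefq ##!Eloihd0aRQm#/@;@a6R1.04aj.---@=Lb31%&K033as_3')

[' ##!Eloihd0aRQm#/@;@a6R1.04aj.---@=Lb31%&K033as_3']

Pattern: one or more of a non-word character (lazy), then one or more of a word character, then one or more of any character; then one or more of any character except [e96] (lazy).
With no groups in the pattern, `findall` gives back each whole match — 1 here.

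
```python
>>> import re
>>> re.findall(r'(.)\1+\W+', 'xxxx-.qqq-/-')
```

A backreference is literal: `\1` must see the identical characters the first group matched.
Matches: at [0:6] match 'xxxx-.', group 1 = 'x'; at [6:12] match 'qqq-/-', group 1 = 'q'.
`findall` collects group 1 from each match (2 total).

['x', 'q']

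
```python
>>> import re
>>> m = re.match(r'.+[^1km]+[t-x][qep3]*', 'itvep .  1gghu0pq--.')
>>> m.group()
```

`re.match` only tries the pattern at the start of the string.
The match spans [0:14] → 'itvep .  1gghu'.

'itvep .  1gghu'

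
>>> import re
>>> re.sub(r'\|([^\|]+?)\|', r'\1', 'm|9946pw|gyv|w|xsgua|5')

Matches: at [1:9] → '|9946pw|'; at [12:15] → '|w|'.
The replacement refers to a captured group, so each match is rewritten using its own captured text.

'm9946pwgyvwxsgua|5'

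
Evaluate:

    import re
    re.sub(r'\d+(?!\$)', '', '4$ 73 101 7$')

`(?!…)`/`(?<!…)` only lets a position through if the neighbouring text does NOT match; no characters are consumed.
`sub` substitutes '' at each match site.

'4$   7$'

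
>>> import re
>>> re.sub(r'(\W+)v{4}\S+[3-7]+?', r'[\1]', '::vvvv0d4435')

'[::]'

This matches one or more of a non-word character (captured); then exactly 4 of a literal 'v'; then one or more of a non-whitespace character, then one or more of a character in [3-7] (lazy).
Matches: at [0:12] → '::vvvv0d4435'.
Each match is replaced using the text its own group 1 captured.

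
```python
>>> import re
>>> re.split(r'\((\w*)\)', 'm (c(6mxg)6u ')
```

['m (c', '6mxg', '6u ']

Matches to split on: at [4:10] → '(6mxg)'.
Because the pattern has a capturing group, `split` also inserts each captured text between the pieces.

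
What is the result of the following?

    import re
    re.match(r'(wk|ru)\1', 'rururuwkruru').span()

(0, 4)

`match` is anchored at position 0; if the pattern doesn't fit there, it returns None.
The match spans [0:4] → 'ruru'.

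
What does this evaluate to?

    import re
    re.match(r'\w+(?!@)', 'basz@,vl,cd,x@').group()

'bas'

The negative lookaround is zero-width — it rules out positions where the adjacent text would match, without consuming anything.
`match` is anchored at position 0; if the pattern doesn't fit there, it returns None.
The match spans [0:3] → 'bas'.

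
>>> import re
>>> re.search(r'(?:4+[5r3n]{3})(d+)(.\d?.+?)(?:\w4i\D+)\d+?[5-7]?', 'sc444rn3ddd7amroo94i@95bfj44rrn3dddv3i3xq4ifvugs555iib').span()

(2, 23)

The pattern matches one or more of the literal '4', then exactly 3 of one of [5r3n] (non-capturing group); then one or more of a literal 'd' (captured); then any character, then optionally a digit, then one or more of any character (lazy) (captured); then a word character, then the literal '4i', then one or more of a non-digit (non-capturing group); then one or more of a digit (lazy); then optionally a character in [5-7].
`re.search` tries every starting position until one works.
The match spans [2:23] → '444rn3ddd7amroo94i@95'.
Captured: group 1 = 'ddd', group 2 = '7amroo'.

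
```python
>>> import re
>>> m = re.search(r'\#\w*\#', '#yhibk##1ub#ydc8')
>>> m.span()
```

(0, 7)

Unlike `match`, `search` isn't anchored — it looks for the pattern anywhere in the string.
The match spans [0:7] → '#yhibk#'.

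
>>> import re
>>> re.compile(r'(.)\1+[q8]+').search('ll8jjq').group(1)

'l'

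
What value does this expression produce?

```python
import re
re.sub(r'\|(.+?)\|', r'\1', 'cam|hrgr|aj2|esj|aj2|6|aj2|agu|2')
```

With the lazy modifier that quantifier settles for the fewest repetitions that let the rest of the pattern succeed (the atoms after it are unaffected and can still be greedy).
Each match is replaced using the text its own group 1 captured.

'camhrgraj2esjaj26aj2agu2'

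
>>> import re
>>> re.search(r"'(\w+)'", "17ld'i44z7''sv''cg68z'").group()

"'i44z7'"

The match spans [4:11] → "'i44z7'".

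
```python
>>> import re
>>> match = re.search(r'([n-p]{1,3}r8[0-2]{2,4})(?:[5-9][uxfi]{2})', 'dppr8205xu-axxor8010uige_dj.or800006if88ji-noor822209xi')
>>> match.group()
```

'ppr8205xu'

The match spans [1:10] → 'ppr8205xu'.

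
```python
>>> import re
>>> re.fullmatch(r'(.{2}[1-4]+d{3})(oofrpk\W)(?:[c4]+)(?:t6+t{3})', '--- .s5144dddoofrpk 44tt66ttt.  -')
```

For `fullmatch`, every character of the input must be accounted for by the pattern.
Here there's no way to consume every character, so the call returns None.

None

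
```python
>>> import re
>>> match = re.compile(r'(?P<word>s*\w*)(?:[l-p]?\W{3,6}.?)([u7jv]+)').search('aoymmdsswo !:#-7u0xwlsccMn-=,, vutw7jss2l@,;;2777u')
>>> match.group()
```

'aoymmdsswo !:#-7u'

This matches zero or more of a literal 's', then zero or more of a word character (captured as 'word'); then optionally a character in [l-p], then 3 to 6 of a non-word character, then optionally any character (non-capturing group); then one or more of one of [u7jv] (captured).
Unlike `match`, `search` isn't anchored — it looks for the pattern anywhere in the string.
The match spans [0:17] → 'aoymmdsswo !:#-7u'.
Captured: group 1 = 'aoymmdsswo', group 2 = 'u'.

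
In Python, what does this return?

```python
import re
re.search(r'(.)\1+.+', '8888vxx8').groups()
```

After group 1 captures some text, `\1` only succeeds where that same text appears again.
`search` walks the string left to right and returns the first match it finds.
The match spans [0:8] → '8888vxx8'.
Captured: group 1 = '8'.

('8',)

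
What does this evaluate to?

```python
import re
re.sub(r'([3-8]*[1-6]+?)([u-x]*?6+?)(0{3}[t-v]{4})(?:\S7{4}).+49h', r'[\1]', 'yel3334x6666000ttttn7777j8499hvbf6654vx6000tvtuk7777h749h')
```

'yel[3334]'

The replacement refers to a captured group, so each match is rewritten using its own captured text.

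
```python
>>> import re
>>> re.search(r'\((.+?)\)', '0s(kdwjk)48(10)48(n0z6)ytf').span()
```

Lazy quantifiers expand one character at a time until the remainder of the pattern can match.
Unlike `match`, `search` isn't anchored — it looks for the pattern anywhere in the string.
The match spans [2:9] → '(kdwjk)'.
Captured: group 1 = 'kdwjk'.

(2, 9)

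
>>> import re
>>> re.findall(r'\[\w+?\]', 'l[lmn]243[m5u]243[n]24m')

['[lmn]', '[m5u]', '[n]']

`findall` yields the raw match text (3 of them) because the pattern has no groups.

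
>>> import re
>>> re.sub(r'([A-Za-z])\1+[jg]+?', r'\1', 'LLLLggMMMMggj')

A backreference is literal: `\1` must see the identical characters the first group matched.
Matches: at [0:5] → 'LLLLg'; at [6:11] → 'MMMMg'.
`\1` in the replacement pulls in group 1's text for each match.

'LgMgj'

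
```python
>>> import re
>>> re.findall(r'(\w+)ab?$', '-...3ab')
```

['3']

The pattern matches one or more of a word character (captured); then the literal 'a', then optionally a literal 'b'; then anchored at the end.
One capturing group, so `findall` returns just the captured substring from the one match — 1 in all.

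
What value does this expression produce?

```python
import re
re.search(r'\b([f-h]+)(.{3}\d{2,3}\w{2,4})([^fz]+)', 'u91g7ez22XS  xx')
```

None

The pattern matches a word boundary (`\b`, zero-width); then one or more of a character in [f-h] (captured); then exactly 3 of any character, then 2 to 3 of a digit, then 2 to 4 of a word character (captured); then one or more of any character except [fz] (captured).
`re.search` scans for the first position where the pattern succeeds.
Here the pattern never matches, so the call returns None.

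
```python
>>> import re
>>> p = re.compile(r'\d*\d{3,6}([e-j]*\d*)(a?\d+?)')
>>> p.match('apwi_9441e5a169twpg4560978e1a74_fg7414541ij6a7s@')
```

This matches zero or more of a digit, then 3 to 6 of a digit; then zero or more of a character in [e-j], then zero or more of a digit (captured); then optionally the literal 'a', then one or more of a digit (lazy) (captured).
With `match`, the pattern is implicitly anchored at the beginning.
Here the string doesn't start with a match, so the call returns None.

None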